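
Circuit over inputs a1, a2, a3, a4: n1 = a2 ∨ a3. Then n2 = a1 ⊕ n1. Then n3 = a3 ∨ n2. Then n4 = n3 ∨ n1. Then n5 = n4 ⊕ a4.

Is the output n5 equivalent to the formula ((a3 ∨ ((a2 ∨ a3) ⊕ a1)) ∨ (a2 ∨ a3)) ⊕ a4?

Yes

n1 = a2 ∨ a3
n2 = a1 ⊕ n1 = a1 ⊕ (a2 ∨ a3)
n3 = a3 ∨ n2 = a3 ∨ (a1 ⊕ (a2 ∨ a3))
n4 = n3 ∨ n1 = (a3 ∨ (a1 ⊕ (a2 ∨ a3))) ∨ (a2 ∨ a3)
n5 = n4 ⊕ a4 = ((a3 ∨ (a1 ⊕ (a2 ∨ a3))) ∨ (a2 ∨ a3)) ⊕ a4
At a1=0, a2=0, a3=0, a4=0: circuit gives 0, formula gives 0.
At a1=0, a2=0, a3=0, a4=1: circuit gives 1, formula gives 1.
Agrees on all 16 inputs.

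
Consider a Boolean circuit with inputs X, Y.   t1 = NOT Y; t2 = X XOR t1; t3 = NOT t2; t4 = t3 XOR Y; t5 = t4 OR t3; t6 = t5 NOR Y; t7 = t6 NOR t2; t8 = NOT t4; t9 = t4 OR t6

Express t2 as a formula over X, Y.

X XOR NOT Y

t1 = NOT Y
t2 = X XOR t1 = X XOR NOT Y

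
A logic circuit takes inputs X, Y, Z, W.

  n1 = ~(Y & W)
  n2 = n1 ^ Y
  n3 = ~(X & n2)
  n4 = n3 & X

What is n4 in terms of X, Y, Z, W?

n1 = ~(Y & W)
n2 = n1 ^ Y = (~(Y & W)) ^ Y
n3 = ~(X & n2) = ~(X & ((~(Y & W)) ^ Y))
n4 = n3 & X = (~(X & ((~(Y & W)) ^ Y))) & X

(~(X & ((~(Y & W)) ^ Y))) & X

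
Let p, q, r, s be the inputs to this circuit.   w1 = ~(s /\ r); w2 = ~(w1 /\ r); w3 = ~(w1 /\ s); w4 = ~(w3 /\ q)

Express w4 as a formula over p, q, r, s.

w1 = ~(s /\ r)
w3 = ~(w1 /\ s) = ~((~(s /\ r)) /\ s)
w4 = ~(w3 /\ q) = ~((~((~(s /\ r)) /\ s)) /\ q)

~((~((~(s /\ r)) /\ s)) /\ q)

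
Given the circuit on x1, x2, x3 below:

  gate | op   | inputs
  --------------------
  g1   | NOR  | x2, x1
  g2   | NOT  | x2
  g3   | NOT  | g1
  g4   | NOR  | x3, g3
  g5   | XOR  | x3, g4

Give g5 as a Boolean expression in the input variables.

x3 XOR (x3 NOR NOT (x2 NOR x1))

g1 = x2 NOR x1
g3 = NOT g1 = NOT (x2 NOR x1)
g4 = x3 NOR g3 = x3 NOR NOT (x2 NOR x1)
g5 = x3 XOR g4 = x3 XOR (x3 NOR NOT (x2 NOR x1))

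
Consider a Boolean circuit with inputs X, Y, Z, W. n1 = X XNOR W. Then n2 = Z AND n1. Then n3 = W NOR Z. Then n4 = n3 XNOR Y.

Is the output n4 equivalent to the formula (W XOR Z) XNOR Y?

n3 = W NOR Z
n4 = n3 XNOR Y = (W NOR Z) XNOR Y
At X=0, Y=0, Z=0, W=0: circuit gives 0, formula gives 1.

No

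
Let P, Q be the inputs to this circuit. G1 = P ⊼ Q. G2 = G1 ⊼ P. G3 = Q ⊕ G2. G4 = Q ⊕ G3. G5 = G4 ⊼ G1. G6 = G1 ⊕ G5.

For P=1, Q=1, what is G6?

1

G1 = 1 ⊼ 1 = 0
G2 = 0 ⊼ 1 = 1
G3 = 1 ⊕ 1 = 0
G4 = 1 ⊕ 0 = 1
G5 = 1 ⊼ 0 = 1
G6 = 0 ⊕ 1 = 1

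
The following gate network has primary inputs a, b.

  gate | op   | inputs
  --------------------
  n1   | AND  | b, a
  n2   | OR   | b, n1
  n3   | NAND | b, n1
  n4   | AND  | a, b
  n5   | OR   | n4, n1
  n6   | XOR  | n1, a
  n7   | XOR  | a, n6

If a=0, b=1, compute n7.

n1 = 1 AND 0 = 0
n6 = 0 XOR 0 = 0
n7 = 0 XOR 0 = 0

0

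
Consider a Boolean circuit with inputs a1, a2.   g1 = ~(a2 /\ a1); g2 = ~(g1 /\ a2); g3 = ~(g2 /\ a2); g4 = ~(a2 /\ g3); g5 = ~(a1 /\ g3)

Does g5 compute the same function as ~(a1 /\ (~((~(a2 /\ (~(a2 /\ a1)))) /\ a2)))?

Yes

g1 = ~(a2 /\ a1)
g2 = ~(g1 /\ a2) = ~((~(a2 /\ a1)) /\ a2)
g3 = ~(g2 /\ a2) = ~((~((~(a2 /\ a1)) /\ a2)) /\ a2)
g5 = ~(a1 /\ g3) = ~(a1 /\ (~((~((~(a2 /\ a1)) /\ a2)) /\ a2)))
At a1=1, a2=0: circuit gives 0, formula gives 0.
At a1=0, a2=0: circuit gives 1, formula gives 1.
Agrees on all 4 inputs.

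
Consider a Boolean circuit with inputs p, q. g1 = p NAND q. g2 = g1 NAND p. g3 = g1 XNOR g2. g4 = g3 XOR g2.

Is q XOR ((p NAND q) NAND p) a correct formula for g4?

No

g1 = p NAND q
g2 = g1 NAND p = (p NAND q) NAND p
g3 = g1 XNOR g2 = (p NAND q) XNOR ((p NAND q) NAND p)
g4 = g3 XOR g2 = ((p NAND q) XNOR ((p NAND q) NAND p)) XOR ((p NAND q) NAND p)
At p=0, q=0: circuit gives 0, formula gives 1.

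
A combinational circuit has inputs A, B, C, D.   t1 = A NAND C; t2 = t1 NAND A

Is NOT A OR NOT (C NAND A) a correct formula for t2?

Yes

t1 = A NAND C
t2 = t1 NAND A = (A NAND C) NAND A
At A=1, B=0, C=0, D=0: circuit gives 0, formula gives 0.
At A=0, B=0, C=0, D=0: circuit gives 1, formula gives 1.
Agrees on all 16 inputs.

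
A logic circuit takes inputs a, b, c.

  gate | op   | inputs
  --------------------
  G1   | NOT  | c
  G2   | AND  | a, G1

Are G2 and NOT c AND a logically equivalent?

G1 = NOT c
G2 = a AND G1 = a AND NOT c
At a=0, b=0, c=0: circuit gives 0, formula gives 0.
At a=1, b=0, c=0: circuit gives 1, formula gives 1.
Agrees on all 8 inputs.

Yes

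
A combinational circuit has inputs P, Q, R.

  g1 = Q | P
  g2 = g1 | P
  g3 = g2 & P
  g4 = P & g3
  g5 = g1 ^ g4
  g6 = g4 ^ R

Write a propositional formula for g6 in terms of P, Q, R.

(P & (((Q | P) | P) & P)) ^ R

g1 = Q | P
g2 = g1 | P = (Q | P) | P
g3 = g2 & P = ((Q | P) | P) & P
g4 = P & g3 = P & (((Q | P) | P) & P)
g6 = g4 ^ R = (P & (((Q | P) | P) & P)) ^ R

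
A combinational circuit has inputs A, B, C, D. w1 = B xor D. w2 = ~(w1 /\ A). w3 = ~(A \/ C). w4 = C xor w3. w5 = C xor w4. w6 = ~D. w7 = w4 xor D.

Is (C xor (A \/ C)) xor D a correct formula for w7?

w3 = ~(A \/ C)
w4 = C xor w3 = C xor (~(A \/ C))
w7 = w4 xor D = (C xor (~(A \/ C))) xor D
At A=0, B=0, C=0, D=0: circuit gives 1, formula gives 0.

No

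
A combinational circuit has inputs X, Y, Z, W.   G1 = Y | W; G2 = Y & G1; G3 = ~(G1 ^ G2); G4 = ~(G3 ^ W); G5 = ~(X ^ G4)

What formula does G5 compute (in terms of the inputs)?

G1 = Y | W
G2 = Y & G1 = Y & (Y | W)
G3 = ~(G1 ^ G2) = ~((Y | W) ^ (Y & (Y | W)))
G4 = ~(G3 ^ W) = ~((~((Y | W) ^ (Y & (Y | W)))) ^ W)
G5 = ~(X ^ G4) = ~(X ^ (~((~((Y | W) ^ (Y & (Y | W)))) ^ W)))

~(X ^ (~((~((Y | W) ^ (Y & (Y | W)))) ^ W)))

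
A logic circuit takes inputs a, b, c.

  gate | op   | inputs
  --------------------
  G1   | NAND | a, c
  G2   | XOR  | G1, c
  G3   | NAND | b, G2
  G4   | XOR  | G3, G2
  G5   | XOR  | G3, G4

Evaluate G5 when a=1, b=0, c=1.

G1 = 1 NAND 1 = 0
G2 = 0 XOR 1 = 1
G3 = 0 NAND 1 = 1
G4 = 1 XOR 1 = 0
G5 = 1 XOR 0 = 1

1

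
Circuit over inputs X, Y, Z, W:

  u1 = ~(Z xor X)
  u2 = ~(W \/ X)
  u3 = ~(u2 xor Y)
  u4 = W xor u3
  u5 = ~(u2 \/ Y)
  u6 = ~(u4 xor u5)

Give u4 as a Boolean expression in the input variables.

u2 = ~(W \/ X)
u3 = ~(u2 xor Y) = ~((~(W \/ X)) xor Y)
u4 = W xor u3 = W xor (~((~(W \/ X)) xor Y))

W xor (~((~(W \/ X)) xor Y))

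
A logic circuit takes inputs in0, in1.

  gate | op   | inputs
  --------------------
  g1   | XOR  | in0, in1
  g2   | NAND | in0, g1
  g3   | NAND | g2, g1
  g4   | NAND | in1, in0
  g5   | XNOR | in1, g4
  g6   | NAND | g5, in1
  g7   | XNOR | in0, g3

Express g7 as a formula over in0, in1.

g1 = in0 XOR in1
g2 = in0 NAND g1 = in0 NAND (in0 XOR in1)
g3 = g2 NAND g1 = (in0 NAND (in0 XOR in1)) NAND (in0 XOR in1)
g7 = in0 XNOR g3 = in0 XNOR ((in0 NAND (in0 XOR in1)) NAND (in0 XOR in1))

in0 XNOR ((in0 NAND (in0 XOR in1)) NAND (in0 XOR in1))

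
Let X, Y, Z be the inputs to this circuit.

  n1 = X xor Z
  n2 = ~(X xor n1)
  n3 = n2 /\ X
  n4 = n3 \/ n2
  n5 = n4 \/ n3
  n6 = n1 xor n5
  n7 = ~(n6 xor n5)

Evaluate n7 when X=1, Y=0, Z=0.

0

n1 = 1 xor 0 = 1
n2 = ~(1 xor 1) = 1
n3 = 1 /\ 1 = 1
n4 = 1 \/ 1 = 1
n5 = 1 \/ 1 = 1
n6 = 1 xor 1 = 0
n7 = ~(0 xor 1) = 0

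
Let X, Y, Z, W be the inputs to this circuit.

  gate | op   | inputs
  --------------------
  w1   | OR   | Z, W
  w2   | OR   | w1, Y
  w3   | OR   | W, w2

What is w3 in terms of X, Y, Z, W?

w1 = Z OR W
w2 = w1 OR Y = (Z OR W) OR Y
w3 = W OR w2 = W OR ((Z OR W) OR Y)

W OR ((Z OR W) OR Y)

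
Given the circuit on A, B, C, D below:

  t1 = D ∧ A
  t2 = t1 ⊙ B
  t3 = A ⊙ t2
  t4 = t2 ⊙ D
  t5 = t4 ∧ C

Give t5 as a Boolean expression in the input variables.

t1 = D ∧ A
t2 = t1 ⊙ B = (D ∧ A) ⊙ B
t4 = t2 ⊙ D = ((D ∧ A) ⊙ B) ⊙ D
t5 = t4 ∧ C = (((D ∧ A) ⊙ B) ⊙ D) ∧ C

(((D ∧ A) ⊙ B) ⊙ D) ∧ C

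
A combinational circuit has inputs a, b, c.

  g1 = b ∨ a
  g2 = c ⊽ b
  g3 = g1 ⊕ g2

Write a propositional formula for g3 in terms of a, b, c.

(b ∨ a) ⊕ (c ⊽ b)

g1 = b ∨ a
g2 = c ⊽ b
g3 = g1 ⊕ g2 = (b ∨ a) ⊕ (c ⊽ b)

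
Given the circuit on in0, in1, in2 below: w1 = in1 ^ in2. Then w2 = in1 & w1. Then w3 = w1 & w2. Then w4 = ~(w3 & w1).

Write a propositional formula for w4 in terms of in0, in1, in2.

~(((in1 ^ in2) & (in1 & (in1 ^ in2))) & (in1 ^ in2))

w1 = in1 ^ in2
w2 = in1 & w1 = in1 & (in1 ^ in2)
w3 = w1 & w2 = (in1 ^ in2) & (in1 & (in1 ^ in2))
w4 = ~(w3 & w1) = ~(((in1 ^ in2) & (in1 & (in1 ^ in2))) & (in1 ^ in2))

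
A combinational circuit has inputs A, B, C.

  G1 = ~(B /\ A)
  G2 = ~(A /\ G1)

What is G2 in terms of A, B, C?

~(A /\ (~(B /\ A)))

G1 = ~(B /\ A)
G2 = ~(A /\ G1) = ~(A /\ (~(B /\ A)))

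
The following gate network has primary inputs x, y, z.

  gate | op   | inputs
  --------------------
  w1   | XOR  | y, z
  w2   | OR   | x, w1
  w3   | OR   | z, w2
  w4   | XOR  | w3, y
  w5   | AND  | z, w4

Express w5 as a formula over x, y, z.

w1 = y XOR z
w2 = x OR w1 = x OR (y XOR z)
w3 = z OR w2 = z OR (x OR (y XOR z))
w4 = w3 XOR y = (z OR (x OR (y XOR z))) XOR y
w5 = z AND w4 = z AND ((z OR (x OR (y XOR z))) XOR y)

z AND ((z OR (x OR (y XOR z))) XOR y)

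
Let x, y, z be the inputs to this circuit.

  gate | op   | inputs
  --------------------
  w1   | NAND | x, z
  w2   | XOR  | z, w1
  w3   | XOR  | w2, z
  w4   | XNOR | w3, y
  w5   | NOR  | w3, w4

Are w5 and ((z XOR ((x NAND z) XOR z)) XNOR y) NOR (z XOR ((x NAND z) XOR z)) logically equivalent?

w1 = x NAND z
w2 = z XOR w1 = z XOR (x NAND z)
w3 = w2 XOR z = (z XOR (x NAND z)) XOR z
w4 = w3 XNOR y = ((z XOR (x NAND z)) XOR z) XNOR y
w5 = w3 NOR w4 = ((z XOR (x NAND z)) XOR z) NOR (((z XOR (x NAND z)) XOR z) XNOR y)
At x=0, y=0, z=0: circuit gives 0, formula gives 0.
At x=1, y=1, z=1: circuit gives 1, formula gives 1.
Agrees on all 8 inputs.

Yes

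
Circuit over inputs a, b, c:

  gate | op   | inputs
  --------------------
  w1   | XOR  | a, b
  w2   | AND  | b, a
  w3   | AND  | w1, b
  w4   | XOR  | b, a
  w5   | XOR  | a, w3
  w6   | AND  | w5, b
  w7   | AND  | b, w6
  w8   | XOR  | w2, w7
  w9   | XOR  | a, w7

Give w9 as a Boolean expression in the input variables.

a XOR (b AND ((a XOR ((a XOR b) AND b)) AND b))

w1 = a XOR b
w3 = w1 AND b = (a XOR b) AND b
w5 = a XOR w3 = a XOR ((a XOR b) AND b)
w6 = w5 AND b = (a XOR ((a XOR b) AND b)) AND b
w7 = b AND w6 = b AND ((a XOR ((a XOR b) AND b)) AND b)
w9 = a XOR w7 = a XOR (b AND ((a XOR ((a XOR b) AND b)) AND b))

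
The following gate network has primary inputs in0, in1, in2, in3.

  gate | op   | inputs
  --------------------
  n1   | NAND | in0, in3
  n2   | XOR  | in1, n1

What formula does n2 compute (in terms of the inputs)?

n1 = in0 NAND in3
n2 = in1 XOR n1 = in1 XOR (in0 NAND in3)

in1 XOR (in0 NAND in3)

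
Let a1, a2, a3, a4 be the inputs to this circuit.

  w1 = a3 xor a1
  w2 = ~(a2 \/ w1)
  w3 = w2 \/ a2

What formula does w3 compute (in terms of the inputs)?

w1 = a3 xor a1
w2 = ~(a2 \/ w1) = ~(a2 \/ (a3 xor a1))
w3 = w2 \/ a2 = (~(a2 \/ (a3 xor a1))) \/ a2

(~(a2 \/ (a3 xor a1))) \/ a2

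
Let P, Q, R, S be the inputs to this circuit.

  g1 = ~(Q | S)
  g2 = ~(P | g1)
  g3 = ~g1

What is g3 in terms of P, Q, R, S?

~(~(Q | S))

g1 = ~(Q | S)
g3 = ~g1 = ~(~(Q | S))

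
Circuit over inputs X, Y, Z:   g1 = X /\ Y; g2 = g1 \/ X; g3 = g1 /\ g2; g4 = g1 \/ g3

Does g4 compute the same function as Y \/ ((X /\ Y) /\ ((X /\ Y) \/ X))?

No

g1 = X /\ Y
g2 = g1 \/ X = (X /\ Y) \/ X
g3 = g1 /\ g2 = (X /\ Y) /\ ((X /\ Y) \/ X)
g4 = g1 \/ g3 = (X /\ Y) \/ ((X /\ Y) /\ ((X /\ Y) \/ X))
At X=0, Y=1, Z=0: circuit gives 0, formula gives 1.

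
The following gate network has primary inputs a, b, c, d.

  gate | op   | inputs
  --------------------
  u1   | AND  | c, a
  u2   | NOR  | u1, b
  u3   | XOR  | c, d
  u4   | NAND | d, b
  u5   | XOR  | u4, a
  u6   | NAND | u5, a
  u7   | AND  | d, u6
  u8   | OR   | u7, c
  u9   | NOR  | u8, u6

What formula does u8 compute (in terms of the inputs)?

u4 = d NAND b
u5 = u4 XOR a = (d NAND b) XOR a
u6 = u5 NAND a = ((d NAND b) XOR a) NAND a
u7 = d AND u6 = d AND (((d NAND b) XOR a) NAND a)
u8 = u7 OR c = (d AND (((d NAND b) XOR a) NAND a)) OR c

(d AND (((d NAND b) XOR a) NAND a)) OR c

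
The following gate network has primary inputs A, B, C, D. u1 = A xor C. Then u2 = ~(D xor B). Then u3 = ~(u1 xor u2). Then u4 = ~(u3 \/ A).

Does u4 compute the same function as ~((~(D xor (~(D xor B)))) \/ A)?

u1 = A xor C
u2 = ~(D xor B)
u3 = ~(u1 xor u2) = ~((A xor C) xor (~(D xor B)))
u4 = ~(u3 \/ A) = ~((~((A xor C) xor (~(D xor B)))) \/ A)
At A=0, B=0, C=0, D=1: circuit gives 0, formula gives 1.

No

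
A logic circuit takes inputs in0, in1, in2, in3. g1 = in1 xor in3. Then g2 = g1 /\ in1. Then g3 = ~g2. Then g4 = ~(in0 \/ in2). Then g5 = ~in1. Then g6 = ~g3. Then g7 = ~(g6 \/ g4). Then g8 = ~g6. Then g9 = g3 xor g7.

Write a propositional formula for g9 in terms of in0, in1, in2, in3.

g1 = in1 xor in3
g2 = g1 /\ in1 = (in1 xor in3) /\ in1
g3 = ~g2 = ~((in1 xor in3) /\ in1)
g4 = ~(in0 \/ in2)
g6 = ~g3 = ~~((in1 xor in3) /\ in1)
g7 = ~(g6 \/ g4) = ~(~~((in1 xor in3) /\ in1) \/ (~(in0 \/ in2)))
g9 = g3 xor g7 = ~((in1 xor in3) /\ in1) xor (~(~~((in1 xor in3) /\ in1) \/ (~(in0 \/ in2))))

~((in1 xor in3) /\ in1) xor (~(~~((in1 xor in3) /\ in1) \/ (~(in0 \/ in2))))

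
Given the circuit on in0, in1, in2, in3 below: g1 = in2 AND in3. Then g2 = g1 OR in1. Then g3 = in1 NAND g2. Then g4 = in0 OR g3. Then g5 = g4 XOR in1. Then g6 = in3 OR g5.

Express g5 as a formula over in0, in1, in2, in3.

(in0 OR (in1 NAND ((in2 AND in3) OR in1))) XOR in1

g1 = in2 AND in3
g2 = g1 OR in1 = (in2 AND in3) OR in1
g3 = in1 NAND g2 = in1 NAND ((in2 AND in3) OR in1)
g4 = in0 OR g3 = in0 OR (in1 NAND ((in2 AND in3) OR in1))
g5 = g4 XOR in1 = (in0 OR (in1 NAND ((in2 AND in3) OR in1))) XOR in1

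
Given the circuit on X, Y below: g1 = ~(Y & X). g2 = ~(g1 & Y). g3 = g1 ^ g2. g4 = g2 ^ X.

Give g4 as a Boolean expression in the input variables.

g1 = ~(Y & X)
g2 = ~(g1 & Y) = ~((~(Y & X)) & Y)
g4 = g2 ^ X = (~((~(Y & X)) & Y)) ^ X

(~((~(Y & X)) & Y)) ^ X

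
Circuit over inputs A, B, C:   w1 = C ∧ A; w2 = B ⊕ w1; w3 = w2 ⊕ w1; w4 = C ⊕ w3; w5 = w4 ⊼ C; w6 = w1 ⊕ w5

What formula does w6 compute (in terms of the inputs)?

w1 = C ∧ A
w2 = B ⊕ w1 = B ⊕ (C ∧ A)
w3 = w2 ⊕ w1 = (B ⊕ (C ∧ A)) ⊕ (C ∧ A)
w4 = C ⊕ w3 = C ⊕ ((B ⊕ (C ∧ A)) ⊕ (C ∧ A))
w5 = w4 ⊼ C = (C ⊕ ((B ⊕ (C ∧ A)) ⊕ (C ∧ A))) ⊼ C
w6 = w1 ⊕ w5 = (C ∧ A) ⊕ ((C ⊕ ((B ⊕ (C ∧ A)) ⊕ (C ∧ A))) ⊼ C)

(C ∧ A) ⊕ ((C ⊕ ((B ⊕ (C ∧ A)) ⊕ (C ∧ A))) ⊼ C)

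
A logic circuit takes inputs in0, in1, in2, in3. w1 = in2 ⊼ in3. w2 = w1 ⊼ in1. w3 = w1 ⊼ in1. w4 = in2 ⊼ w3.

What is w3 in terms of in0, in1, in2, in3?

(in2 ⊼ in3) ⊼ in1

w1 = in2 ⊼ in3
w3 = w1 ⊼ in1 = (in2 ⊼ in3) ⊼ in1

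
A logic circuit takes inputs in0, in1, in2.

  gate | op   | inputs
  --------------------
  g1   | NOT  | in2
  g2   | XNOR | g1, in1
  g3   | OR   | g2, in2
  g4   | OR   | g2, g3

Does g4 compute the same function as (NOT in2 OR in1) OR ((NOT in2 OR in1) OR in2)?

No

g1 = NOT in2
g2 = g1 XNOR in1 = NOT in2 XNOR in1
g3 = g2 OR in2 = (NOT in2 XNOR in1) OR in2
g4 = g2 OR g3 = (NOT in2 XNOR in1) OR ((NOT in2 XNOR in1) OR in2)
At in0=0, in1=0, in2=0: circuit gives 0, formula gives 1.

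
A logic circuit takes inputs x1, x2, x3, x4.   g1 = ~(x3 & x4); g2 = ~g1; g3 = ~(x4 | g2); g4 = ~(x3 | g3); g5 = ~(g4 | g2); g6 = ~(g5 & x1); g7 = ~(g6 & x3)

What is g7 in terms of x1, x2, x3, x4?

g1 = ~(x3 & x4)
g2 = ~g1 = ~(~(x3 & x4))
g3 = ~(x4 | g2) = ~(x4 | ~(~(x3 & x4)))
g4 = ~(x3 | g3) = ~(x3 | (~(x4 | ~(~(x3 & x4)))))
g5 = ~(g4 | g2) = ~((~(x3 | (~(x4 | ~(~(x3 & x4)))))) | ~(~(x3 & x4)))
g6 = ~(g5 & x1) = ~((~((~(x3 | (~(x4 | ~(~(x3 & x4)))))) | ~(~(x3 & x4)))) & x1)
g7 = ~(g6 & x3) = ~((~((~((~(x3 | (~(x4 | ~(~(x3 & x4)))))) | ~(~(x3 & x4)))) & x1)) & x3)

~((~((~((~(x3 | (~(x4 | ~(~(x3 & x4)))))) | ~(~(x3 & x4)))) & x1)) & x3)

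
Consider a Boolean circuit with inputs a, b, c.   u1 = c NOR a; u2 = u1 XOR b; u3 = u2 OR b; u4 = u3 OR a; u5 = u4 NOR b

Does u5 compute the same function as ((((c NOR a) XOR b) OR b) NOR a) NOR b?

u1 = c NOR a
u2 = u1 XOR b = (c NOR a) XOR b
u3 = u2 OR b = ((c NOR a) XOR b) OR b
u4 = u3 OR a = (((c NOR a) XOR b) OR b) OR a
u5 = u4 NOR b = ((((c NOR a) XOR b) OR b) OR a) NOR b
At a=0, b=0, c=0: circuit gives 0, formula gives 1.

No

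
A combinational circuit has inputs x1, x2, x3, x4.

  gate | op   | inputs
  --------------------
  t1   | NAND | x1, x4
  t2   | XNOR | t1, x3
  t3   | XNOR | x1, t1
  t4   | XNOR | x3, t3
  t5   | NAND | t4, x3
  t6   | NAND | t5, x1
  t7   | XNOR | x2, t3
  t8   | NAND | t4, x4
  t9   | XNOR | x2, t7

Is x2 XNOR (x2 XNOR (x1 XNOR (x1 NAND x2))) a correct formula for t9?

No

t1 = x1 NAND x4
t3 = x1 XNOR t1 = x1 XNOR (x1 NAND x4)
t7 = x2 XNOR t3 = x2 XNOR (x1 XNOR (x1 NAND x4))
t9 = x2 XNOR t7 = x2 XNOR (x2 XNOR (x1 XNOR (x1 NAND x4)))
At x1=1, x2=0, x3=0, x4=1: circuit gives 0, formula gives 1.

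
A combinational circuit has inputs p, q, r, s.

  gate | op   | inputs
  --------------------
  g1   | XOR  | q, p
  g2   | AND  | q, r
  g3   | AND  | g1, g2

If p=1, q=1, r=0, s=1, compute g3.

0

g1 = 1 XOR 1 = 0
g2 = 1 AND 0 = 0
g3 = 0 AND 0 = 0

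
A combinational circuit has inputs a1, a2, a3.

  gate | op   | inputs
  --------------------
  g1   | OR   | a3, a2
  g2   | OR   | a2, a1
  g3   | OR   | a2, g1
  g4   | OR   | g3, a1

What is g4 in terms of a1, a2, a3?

(a2 OR (a3 OR a2)) OR a1

g1 = a3 OR a2
g3 = a2 OR g1 = a2 OR (a3 OR a2)
g4 = g3 OR a1 = (a2 OR (a3 OR a2)) OR a1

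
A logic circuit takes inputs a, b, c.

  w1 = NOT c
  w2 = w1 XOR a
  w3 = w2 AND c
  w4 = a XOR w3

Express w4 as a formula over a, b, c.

a XOR ((NOT c XOR a) AND c)

w1 = NOT c
w2 = w1 XOR a = NOT c XOR a
w3 = w2 AND c = (NOT c XOR a) AND c
w4 = a XOR w3 = a XOR ((NOT c XOR a) AND c)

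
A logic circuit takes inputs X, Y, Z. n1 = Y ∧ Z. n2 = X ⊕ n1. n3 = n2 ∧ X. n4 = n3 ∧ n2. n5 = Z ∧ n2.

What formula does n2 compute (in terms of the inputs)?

n1 = Y ∧ Z
n2 = X ⊕ n1 = X ⊕ (Y ∧ Z)

X ⊕ (Y ∧ Z)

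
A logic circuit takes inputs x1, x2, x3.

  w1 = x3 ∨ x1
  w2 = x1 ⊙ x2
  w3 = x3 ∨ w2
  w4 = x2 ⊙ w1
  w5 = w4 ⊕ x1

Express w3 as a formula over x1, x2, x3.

x3 ∨ (x1 ⊙ x2)

w2 = x1 ⊙ x2
w3 = x3 ∨ w2 = x3 ∨ (x1 ⊙ x2)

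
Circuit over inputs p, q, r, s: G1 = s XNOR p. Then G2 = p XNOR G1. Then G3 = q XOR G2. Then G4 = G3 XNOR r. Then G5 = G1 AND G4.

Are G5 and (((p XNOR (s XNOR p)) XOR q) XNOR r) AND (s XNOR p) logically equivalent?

G1 = s XNOR p
G2 = p XNOR G1 = p XNOR (s XNOR p)
G3 = q XOR G2 = q XOR (p XNOR (s XNOR p))
G4 = G3 XNOR r = (q XOR (p XNOR (s XNOR p))) XNOR r
G5 = G1 AND G4 = (s XNOR p) AND ((q XOR (p XNOR (s XNOR p))) XNOR r)
At p=0, q=0, r=0, s=1: circuit gives 0, formula gives 0.
At p=0, q=0, r=0, s=0: circuit gives 1, formula gives 1.
Agrees on all 16 inputs.

Yes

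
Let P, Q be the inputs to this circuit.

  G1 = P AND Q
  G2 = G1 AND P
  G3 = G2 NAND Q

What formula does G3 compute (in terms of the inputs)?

G1 = P AND Q
G2 = G1 AND P = (P AND Q) AND P
G3 = G2 NAND Q = ((P AND Q) AND P) NAND Q

((P AND Q) AND P) NAND Q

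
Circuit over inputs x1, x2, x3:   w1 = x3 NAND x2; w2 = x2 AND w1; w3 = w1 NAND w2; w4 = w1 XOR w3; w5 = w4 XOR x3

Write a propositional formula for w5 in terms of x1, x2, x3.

((x3 NAND x2) XOR ((x3 NAND x2) NAND (x2 AND (x3 NAND x2)))) XOR x3

w1 = x3 NAND x2
w2 = x2 AND w1 = x2 AND (x3 NAND x2)
w3 = w1 NAND w2 = (x3 NAND x2) NAND (x2 AND (x3 NAND x2))
w4 = w1 XOR w3 = (x3 NAND x2) XOR ((x3 NAND x2) NAND (x2 AND (x3 NAND x2)))
w5 = w4 XOR x3 = ((x3 NAND x2) XOR ((x3 NAND x2) NAND (x2 AND (x3 NAND x2)))) XOR x3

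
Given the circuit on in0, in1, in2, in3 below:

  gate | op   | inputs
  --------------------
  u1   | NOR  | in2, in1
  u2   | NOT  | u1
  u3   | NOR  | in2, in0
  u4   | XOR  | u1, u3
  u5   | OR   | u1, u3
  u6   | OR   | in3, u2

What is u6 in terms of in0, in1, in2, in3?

in3 OR NOT (in2 NOR in1)

u1 = in2 NOR in1
u2 = NOT u1 = NOT (in2 NOR in1)
u6 = in3 OR u2 = in3 OR NOT (in2 NOR in1)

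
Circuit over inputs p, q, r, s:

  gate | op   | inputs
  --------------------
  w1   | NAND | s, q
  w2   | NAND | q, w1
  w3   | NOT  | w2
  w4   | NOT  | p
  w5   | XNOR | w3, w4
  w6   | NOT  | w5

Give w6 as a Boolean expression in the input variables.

w1 = s NAND q
w2 = q NAND w1 = q NAND (s NAND q)
w3 = NOT w2 = NOT (q NAND (s NAND q))
w4 = NOT p
w5 = w3 XNOR w4 = NOT (q NAND (s NAND q)) XNOR NOT p
w6 = NOT w5 = NOT (NOT (q NAND (s NAND q)) XNOR NOT p)

NOT (NOT (q NAND (s NAND q)) XNOR NOT p)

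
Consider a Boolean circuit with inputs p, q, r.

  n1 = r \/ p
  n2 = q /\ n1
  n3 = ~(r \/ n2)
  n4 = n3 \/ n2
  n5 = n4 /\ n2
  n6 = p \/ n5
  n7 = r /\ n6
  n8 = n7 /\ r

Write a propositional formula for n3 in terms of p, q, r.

n1 = r \/ p
n2 = q /\ n1 = q /\ (r \/ p)
n3 = ~(r \/ n2) = ~(r \/ (q /\ (r \/ p)))

~(r \/ (q /\ (r \/ p)))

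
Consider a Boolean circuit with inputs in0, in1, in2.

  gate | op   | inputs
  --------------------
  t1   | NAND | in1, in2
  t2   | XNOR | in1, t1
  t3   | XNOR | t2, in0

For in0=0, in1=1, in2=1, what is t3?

1

t1 = 1 NAND 1 = 0
t2 = 1 XNOR 0 = 0
t3 = 0 XNOR 0 = 1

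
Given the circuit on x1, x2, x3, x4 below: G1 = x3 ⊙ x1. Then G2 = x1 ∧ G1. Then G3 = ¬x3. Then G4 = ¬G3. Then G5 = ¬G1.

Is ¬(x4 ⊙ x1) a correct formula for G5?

No

G1 = x3 ⊙ x1
G5 = ¬G1 = ¬(x3 ⊙ x1)
At x1=0, x2=0, x3=0, x4=1: circuit gives 0, formula gives 1.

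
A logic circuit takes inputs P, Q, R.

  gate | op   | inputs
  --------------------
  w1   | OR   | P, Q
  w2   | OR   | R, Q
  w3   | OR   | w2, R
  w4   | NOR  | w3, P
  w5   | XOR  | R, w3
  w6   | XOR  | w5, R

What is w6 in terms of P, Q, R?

w2 = R OR Q
w3 = w2 OR R = (R OR Q) OR R
w5 = R XOR w3 = R XOR ((R OR Q) OR R)
w6 = w5 XOR R = (R XOR ((R OR Q) OR R)) XOR R

(R XOR ((R OR Q) OR R)) XOR R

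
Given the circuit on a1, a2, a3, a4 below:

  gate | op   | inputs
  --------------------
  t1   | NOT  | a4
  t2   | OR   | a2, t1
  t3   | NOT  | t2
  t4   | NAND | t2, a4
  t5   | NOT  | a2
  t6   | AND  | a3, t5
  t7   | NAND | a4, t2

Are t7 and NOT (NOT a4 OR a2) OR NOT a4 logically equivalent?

Yes

t1 = NOT a4
t2 = a2 OR t1 = a2 OR NOT a4
t7 = a4 NAND t2 = a4 NAND (a2 OR NOT a4)
At a1=0, a2=1, a3=0, a4=1: circuit gives 0, formula gives 0.
At a1=0, a2=0, a3=0, a4=0: circuit gives 1, formula gives 1.
Agrees on all 16 inputs.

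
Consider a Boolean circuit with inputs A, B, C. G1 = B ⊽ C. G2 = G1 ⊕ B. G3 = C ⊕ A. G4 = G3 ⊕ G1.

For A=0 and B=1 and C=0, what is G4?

0

G1 = 1 ⊽ 0 = 0
G3 = 0 ⊕ 0 = 0
G4 = 0 ⊕ 0 = 0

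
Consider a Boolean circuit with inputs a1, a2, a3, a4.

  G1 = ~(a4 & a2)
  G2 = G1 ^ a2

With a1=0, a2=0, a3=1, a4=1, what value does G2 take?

G1 = ~(1 & 0) = 1
G2 = 1 ^ 0 = 1

1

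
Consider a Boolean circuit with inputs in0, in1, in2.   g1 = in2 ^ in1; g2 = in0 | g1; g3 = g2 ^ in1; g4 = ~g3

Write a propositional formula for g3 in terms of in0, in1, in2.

(in0 | (in2 ^ in1)) ^ in1

g1 = in2 ^ in1
g2 = in0 | g1 = in0 | (in2 ^ in1)
g3 = g2 ^ in1 = (in0 | (in2 ^ in1)) ^ in1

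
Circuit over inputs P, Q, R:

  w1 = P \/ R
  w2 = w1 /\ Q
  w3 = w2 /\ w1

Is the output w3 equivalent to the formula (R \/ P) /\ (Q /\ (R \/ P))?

w1 = P \/ R
w2 = w1 /\ Q = (P \/ R) /\ Q
w3 = w2 /\ w1 = ((P \/ R) /\ Q) /\ (P \/ R)
At P=0, Q=0, R=0: circuit gives 0, formula gives 0.
At P=0, Q=1, R=1: circuit gives 1, formula gives 1.
Agrees on all 8 inputs.

Yes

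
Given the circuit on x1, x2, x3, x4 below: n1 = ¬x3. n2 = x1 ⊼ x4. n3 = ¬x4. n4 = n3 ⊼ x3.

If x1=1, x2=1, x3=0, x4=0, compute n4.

n3 = ¬0 = 1
n4 = 1 ⊼ 0 = 1

1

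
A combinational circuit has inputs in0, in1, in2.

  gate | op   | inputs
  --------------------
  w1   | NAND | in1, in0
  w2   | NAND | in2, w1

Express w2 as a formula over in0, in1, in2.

w1 = in1 NAND in0
w2 = in2 NAND w1 = in2 NAND (in1 NAND in0)

in2 NAND (in1 NAND in0)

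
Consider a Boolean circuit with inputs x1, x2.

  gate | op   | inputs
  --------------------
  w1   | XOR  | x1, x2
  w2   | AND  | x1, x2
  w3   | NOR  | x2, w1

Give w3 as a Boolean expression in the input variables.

x2 NOR (x1 XOR x2)

w1 = x1 XOR x2
w3 = x2 NOR w1 = x2 NOR (x1 XOR x2)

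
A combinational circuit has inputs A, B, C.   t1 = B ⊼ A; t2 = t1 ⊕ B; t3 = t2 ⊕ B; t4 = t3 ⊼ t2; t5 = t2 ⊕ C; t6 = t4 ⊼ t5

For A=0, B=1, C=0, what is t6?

1

t1 = 1 ⊼ 0 = 1
t2 = 1 ⊕ 1 = 0
t3 = 0 ⊕ 1 = 1
t4 = 1 ⊼ 0 = 1
t5 = 0 ⊕ 0 = 0
t6 = 1 ⊼ 0 = 1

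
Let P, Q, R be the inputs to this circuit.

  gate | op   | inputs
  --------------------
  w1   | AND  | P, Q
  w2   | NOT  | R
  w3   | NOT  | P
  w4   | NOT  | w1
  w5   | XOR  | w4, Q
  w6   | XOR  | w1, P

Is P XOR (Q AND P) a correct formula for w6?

w1 = P AND Q
w6 = w1 XOR P = (P AND Q) XOR P
At P=0, Q=0, R=0: circuit gives 0, formula gives 0.
At P=1, Q=0, R=0: circuit gives 1, formula gives 1.
Agrees on all 8 inputs.

Yes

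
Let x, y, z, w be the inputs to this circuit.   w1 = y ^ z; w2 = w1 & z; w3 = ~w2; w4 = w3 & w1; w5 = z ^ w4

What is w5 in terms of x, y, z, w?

z ^ (~((y ^ z) & z) & (y ^ z))

w1 = y ^ z
w2 = w1 & z = (y ^ z) & z
w3 = ~w2 = ~((y ^ z) & z)
w4 = w3 & w1 = ~((y ^ z) & z) & (y ^ z)
w5 = z ^ w4 = z ^ (~((y ^ z) & z) & (y ^ z))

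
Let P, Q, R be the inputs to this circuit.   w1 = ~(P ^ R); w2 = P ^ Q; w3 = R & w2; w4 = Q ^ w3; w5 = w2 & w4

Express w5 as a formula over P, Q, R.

(P ^ Q) & (Q ^ (R & (P ^ Q)))

w2 = P ^ Q
w3 = R & w2 = R & (P ^ Q)
w4 = Q ^ w3 = Q ^ (R & (P ^ Q))
w5 = w2 & w4 = (P ^ Q) & (Q ^ (R & (P ^ Q)))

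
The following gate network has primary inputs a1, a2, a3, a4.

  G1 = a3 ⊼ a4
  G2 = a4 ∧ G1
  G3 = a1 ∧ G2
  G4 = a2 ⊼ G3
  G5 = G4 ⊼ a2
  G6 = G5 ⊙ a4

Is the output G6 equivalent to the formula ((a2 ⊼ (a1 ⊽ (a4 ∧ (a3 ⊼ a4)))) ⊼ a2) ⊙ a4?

No

G1 = a3 ⊼ a4
G2 = a4 ∧ G1 = a4 ∧ (a3 ⊼ a4)
G3 = a1 ∧ G2 = a1 ∧ (a4 ∧ (a3 ⊼ a4))
G4 = a2 ⊼ G3 = a2 ⊼ (a1 ∧ (a4 ∧ (a3 ⊼ a4)))
G5 = G4 ⊼ a2 = (a2 ⊼ (a1 ∧ (a4 ∧ (a3 ⊼ a4)))) ⊼ a2
G6 = G5 ⊙ a4 = ((a2 ⊼ (a1 ∧ (a4 ∧ (a3 ⊼ a4)))) ⊼ a2) ⊙ a4
At a1=0, a2=1, a3=0, a4=0: circuit gives 1, formula gives 0.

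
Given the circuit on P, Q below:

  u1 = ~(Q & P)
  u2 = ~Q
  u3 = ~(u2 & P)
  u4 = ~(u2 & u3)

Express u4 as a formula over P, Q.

~(~Q & (~(~Q & P)))

u2 = ~Q
u3 = ~(u2 & P) = ~(~Q & P)
u4 = ~(u2 & u3) = ~(~Q & (~(~Q & P)))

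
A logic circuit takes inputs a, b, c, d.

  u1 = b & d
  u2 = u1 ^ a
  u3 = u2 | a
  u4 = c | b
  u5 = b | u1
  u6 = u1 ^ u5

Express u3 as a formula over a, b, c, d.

((b & d) ^ a) | a

u1 = b & d
u2 = u1 ^ a = (b & d) ^ a
u3 = u2 | a = ((b & d) ^ a) | a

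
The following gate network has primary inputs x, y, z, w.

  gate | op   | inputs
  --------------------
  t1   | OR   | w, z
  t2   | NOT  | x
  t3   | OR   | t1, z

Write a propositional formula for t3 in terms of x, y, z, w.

t1 = w OR z
t3 = t1 OR z = (w OR z) OR z

(w OR z) OR z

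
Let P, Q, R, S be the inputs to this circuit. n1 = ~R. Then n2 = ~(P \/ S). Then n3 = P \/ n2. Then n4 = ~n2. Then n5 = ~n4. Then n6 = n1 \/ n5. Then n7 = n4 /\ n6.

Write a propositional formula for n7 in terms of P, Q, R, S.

~(~(P \/ S)) /\ (~R \/ ~~(~(P \/ S)))

n1 = ~R
n2 = ~(P \/ S)
n4 = ~n2 = ~(~(P \/ S))
n5 = ~n4 = ~~(~(P \/ S))
n6 = n1 \/ n5 = ~R \/ ~~(~(P \/ S))
n7 = n4 /\ n6 = ~(~(P \/ S)) /\ (~R \/ ~~(~(P \/ S)))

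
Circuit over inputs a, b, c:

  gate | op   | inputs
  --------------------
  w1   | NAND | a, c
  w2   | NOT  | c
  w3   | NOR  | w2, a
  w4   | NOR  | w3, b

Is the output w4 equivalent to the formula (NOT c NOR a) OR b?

w2 = NOT c
w3 = w2 NOR a = NOT c NOR a
w4 = w3 NOR b = (NOT c NOR a) NOR b
At a=0, b=0, c=0: circuit gives 1, formula gives 0.

No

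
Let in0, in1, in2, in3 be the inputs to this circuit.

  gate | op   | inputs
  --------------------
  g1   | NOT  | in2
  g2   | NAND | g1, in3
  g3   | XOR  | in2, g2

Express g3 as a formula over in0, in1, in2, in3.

g1 = NOT in2
g2 = g1 NAND in3 = NOT in2 NAND in3
g3 = in2 XOR g2 = in2 XOR (NOT in2 NAND in3)

in2 XOR (NOT in2 NAND in3)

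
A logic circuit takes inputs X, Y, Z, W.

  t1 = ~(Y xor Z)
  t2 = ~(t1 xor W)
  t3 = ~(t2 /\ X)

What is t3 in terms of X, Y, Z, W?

~((~((~(Y xor Z)) xor W)) /\ X)

t1 = ~(Y xor Z)
t2 = ~(t1 xor W) = ~((~(Y xor Z)) xor W)
t3 = ~(t2 /\ X) = ~((~((~(Y xor Z)) xor W)) /\ X)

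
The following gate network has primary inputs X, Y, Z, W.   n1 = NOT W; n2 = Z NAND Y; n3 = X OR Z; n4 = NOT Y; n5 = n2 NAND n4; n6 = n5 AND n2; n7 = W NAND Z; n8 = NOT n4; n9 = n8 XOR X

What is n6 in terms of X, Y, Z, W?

n2 = Z NAND Y
n4 = NOT Y
n5 = n2 NAND n4 = (Z NAND Y) NAND NOT Y
n6 = n5 AND n2 = ((Z NAND Y) NAND NOT Y) AND (Z NAND Y)

((Z NAND Y) NAND NOT Y) AND (Z NAND Y)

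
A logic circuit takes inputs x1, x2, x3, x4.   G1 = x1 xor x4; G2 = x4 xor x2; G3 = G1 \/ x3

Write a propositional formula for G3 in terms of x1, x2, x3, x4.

(x1 xor x4) \/ x3

G1 = x1 xor x4
G3 = G1 \/ x3 = (x1 xor x4) \/ x3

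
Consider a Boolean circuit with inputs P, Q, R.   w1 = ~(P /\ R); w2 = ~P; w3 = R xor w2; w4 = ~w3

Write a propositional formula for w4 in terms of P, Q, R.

~(R xor ~P)

w2 = ~P
w3 = R xor w2 = R xor ~P
w4 = ~w3 = ~(R xor ~P)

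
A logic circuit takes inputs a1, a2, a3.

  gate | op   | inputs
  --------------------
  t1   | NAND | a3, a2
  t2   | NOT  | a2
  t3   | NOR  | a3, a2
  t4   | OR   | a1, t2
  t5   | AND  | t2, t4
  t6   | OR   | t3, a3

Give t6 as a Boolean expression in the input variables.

t3 = a3 NOR a2
t6 = t3 OR a3 = (a3 NOR a2) OR a3

(a3 NOR a2) OR a3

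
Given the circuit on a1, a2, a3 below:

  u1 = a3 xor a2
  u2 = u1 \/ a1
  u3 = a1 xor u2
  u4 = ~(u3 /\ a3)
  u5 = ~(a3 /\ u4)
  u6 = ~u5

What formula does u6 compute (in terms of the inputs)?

u1 = a3 xor a2
u2 = u1 \/ a1 = (a3 xor a2) \/ a1
u3 = a1 xor u2 = a1 xor ((a3 xor a2) \/ a1)
u4 = ~(u3 /\ a3) = ~((a1 xor ((a3 xor a2) \/ a1)) /\ a3)
u5 = ~(a3 /\ u4) = ~(a3 /\ (~((a1 xor ((a3 xor a2) \/ a1)) /\ a3)))
u6 = ~u5 = ~(~(a3 /\ (~((a1 xor ((a3 xor a2) \/ a1)) /\ a3))))

~(~(a3 /\ (~((a1 xor ((a3 xor a2) \/ a1)) /\ a3))))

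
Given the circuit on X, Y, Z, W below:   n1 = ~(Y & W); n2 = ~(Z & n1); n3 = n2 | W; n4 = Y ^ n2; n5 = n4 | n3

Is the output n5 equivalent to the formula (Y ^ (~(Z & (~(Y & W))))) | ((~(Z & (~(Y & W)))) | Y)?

n1 = ~(Y & W)
n2 = ~(Z & n1) = ~(Z & (~(Y & W)))
n3 = n2 | W = (~(Z & (~(Y & W)))) | W
n4 = Y ^ n2 = Y ^ (~(Z & (~(Y & W))))
n5 = n4 | n3 = (Y ^ (~(Z & (~(Y & W))))) | ((~(Z & (~(Y & W)))) | W)
At X=0, Y=0, Z=1, W=1: circuit gives 1, formula gives 0.

No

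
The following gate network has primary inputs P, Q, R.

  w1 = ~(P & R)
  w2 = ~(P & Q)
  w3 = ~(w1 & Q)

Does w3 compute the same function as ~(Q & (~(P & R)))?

w1 = ~(P & R)
w3 = ~(w1 & Q) = ~((~(P & R)) & Q)
At P=0, Q=1, R=0: circuit gives 0, formula gives 0.
At P=0, Q=0, R=0: circuit gives 1, formula gives 1.
Agrees on all 8 inputs.

Yes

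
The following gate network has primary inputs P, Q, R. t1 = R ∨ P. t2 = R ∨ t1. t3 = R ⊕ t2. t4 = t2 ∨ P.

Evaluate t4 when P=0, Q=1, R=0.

0

t1 = 0 ∨ 0 = 0
t2 = 0 ∨ 0 = 0
t4 = 0 ∨ 0 = 0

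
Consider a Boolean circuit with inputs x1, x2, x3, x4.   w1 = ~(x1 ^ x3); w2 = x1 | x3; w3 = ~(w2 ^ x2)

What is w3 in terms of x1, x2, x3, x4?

w2 = x1 | x3
w3 = ~(w2 ^ x2) = ~((x1 | x3) ^ x2)

~((x1 | x3) ^ x2)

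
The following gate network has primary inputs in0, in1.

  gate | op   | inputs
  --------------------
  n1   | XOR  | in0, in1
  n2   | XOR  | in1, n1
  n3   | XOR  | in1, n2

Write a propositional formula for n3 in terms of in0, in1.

n1 = in0 XOR in1
n2 = in1 XOR n1 = in1 XOR (in0 XOR in1)
n3 = in1 XOR n2 = in1 XOR (in1 XOR (in0 XOR in1))

in1 XOR (in1 XOR (in0 XOR in1))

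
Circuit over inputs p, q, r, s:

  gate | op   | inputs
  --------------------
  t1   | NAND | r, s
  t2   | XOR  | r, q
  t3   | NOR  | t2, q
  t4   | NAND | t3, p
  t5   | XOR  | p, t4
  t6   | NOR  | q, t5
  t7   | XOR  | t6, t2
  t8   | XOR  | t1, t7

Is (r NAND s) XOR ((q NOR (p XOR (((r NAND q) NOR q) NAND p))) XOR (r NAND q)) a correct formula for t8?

t1 = r NAND s
t2 = r XOR q
t3 = t2 NOR q = (r XOR q) NOR q
t4 = t3 NAND p = ((r XOR q) NOR q) NAND p
t5 = p XOR t4 = p XOR (((r XOR q) NOR q) NAND p)
t6 = q NOR t5 = q NOR (p XOR (((r XOR q) NOR q) NAND p))
t7 = t6 XOR t2 = (q NOR (p XOR (((r XOR q) NOR q) NAND p))) XOR (r XOR q)
t8 = t1 XOR t7 = (r NAND s) XOR ((q NOR (p XOR (((r XOR q) NOR q) NAND p))) XOR (r XOR q))
At p=0, q=0, r=0, s=0: circuit gives 1, formula gives 0.

No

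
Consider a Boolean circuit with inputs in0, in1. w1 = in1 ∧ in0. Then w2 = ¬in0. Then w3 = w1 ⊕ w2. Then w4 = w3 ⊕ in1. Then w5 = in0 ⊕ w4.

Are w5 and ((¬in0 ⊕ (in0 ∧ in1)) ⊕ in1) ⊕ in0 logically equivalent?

Yes

w1 = in1 ∧ in0
w2 = ¬in0
w3 = w1 ⊕ w2 = (in1 ∧ in0) ⊕ ¬in0
w4 = w3 ⊕ in1 = ((in1 ∧ in0) ⊕ ¬in0) ⊕ in1
w5 = in0 ⊕ w4 = in0 ⊕ (((in1 ∧ in0) ⊕ ¬in0) ⊕ in1)
At in0=0, in1=1: circuit gives 0, formula gives 0.
At in0=0, in1=0: circuit gives 1, formula gives 1.
Agrees on all 4 inputs.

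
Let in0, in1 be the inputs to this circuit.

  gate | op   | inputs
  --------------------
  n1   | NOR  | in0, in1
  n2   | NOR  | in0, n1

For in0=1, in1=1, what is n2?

n1 = 1 NOR 1 = 0
n2 = 1 NOR 0 = 0

0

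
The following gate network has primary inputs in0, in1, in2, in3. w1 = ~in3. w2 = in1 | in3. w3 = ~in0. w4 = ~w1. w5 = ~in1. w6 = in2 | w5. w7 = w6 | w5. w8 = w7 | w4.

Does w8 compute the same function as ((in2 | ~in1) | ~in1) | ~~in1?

w1 = ~in3
w4 = ~w1 = ~~in3
w5 = ~in1
w6 = in2 | w5 = in2 | ~in1
w7 = w6 | w5 = (in2 | ~in1) | ~in1
w8 = w7 | w4 = ((in2 | ~in1) | ~in1) | ~~in3
At in0=0, in1=1, in2=0, in3=0: circuit gives 0, formula gives 1.

No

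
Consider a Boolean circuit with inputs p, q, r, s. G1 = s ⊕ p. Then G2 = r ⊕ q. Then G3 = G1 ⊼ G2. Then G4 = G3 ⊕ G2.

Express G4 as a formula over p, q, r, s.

G1 = s ⊕ p
G2 = r ⊕ q
G3 = G1 ⊼ G2 = (s ⊕ p) ⊼ (r ⊕ q)
G4 = G3 ⊕ G2 = ((s ⊕ p) ⊼ (r ⊕ q)) ⊕ (r ⊕ q)

((s ⊕ p) ⊼ (r ⊕ q)) ⊕ (r ⊕ q)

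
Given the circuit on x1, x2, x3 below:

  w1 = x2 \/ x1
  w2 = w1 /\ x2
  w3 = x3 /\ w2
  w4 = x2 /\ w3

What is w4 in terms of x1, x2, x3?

w1 = x2 \/ x1
w2 = w1 /\ x2 = (x2 \/ x1) /\ x2
w3 = x3 /\ w2 = x3 /\ ((x2 \/ x1) /\ x2)
w4 = x2 /\ w3 = x2 /\ (x3 /\ ((x2 \/ x1) /\ x2))

x2 /\ (x3 /\ ((x2 \/ x1) /\ x2))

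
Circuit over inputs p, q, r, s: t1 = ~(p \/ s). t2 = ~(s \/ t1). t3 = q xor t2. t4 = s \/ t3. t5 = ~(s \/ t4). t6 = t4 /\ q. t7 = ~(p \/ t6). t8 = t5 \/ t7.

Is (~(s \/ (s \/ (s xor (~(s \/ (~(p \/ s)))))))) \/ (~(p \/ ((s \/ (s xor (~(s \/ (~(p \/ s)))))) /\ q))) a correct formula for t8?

t1 = ~(p \/ s)
t2 = ~(s \/ t1) = ~(s \/ (~(p \/ s)))
t3 = q xor t2 = q xor (~(s \/ (~(p \/ s))))
t4 = s \/ t3 = s \/ (q xor (~(s \/ (~(p \/ s)))))
t5 = ~(s \/ t4) = ~(s \/ (s \/ (q xor (~(s \/ (~(p \/ s)))))))
t6 = t4 /\ q = (s \/ (q xor (~(s \/ (~(p \/ s)))))) /\ q
t7 = ~(p \/ t6) = ~(p \/ ((s \/ (q xor (~(s \/ (~(p \/ s)))))) /\ q))
t8 = t5 \/ t7 = (~(s \/ (s \/ (q xor (~(s \/ (~(p \/ s)))))))) \/ (~(p \/ ((s \/ (q xor (~(s \/ (~(p \/ s)))))) /\ q)))
At p=0, q=1, r=0, s=0: circuit gives 0, formula gives 1.

No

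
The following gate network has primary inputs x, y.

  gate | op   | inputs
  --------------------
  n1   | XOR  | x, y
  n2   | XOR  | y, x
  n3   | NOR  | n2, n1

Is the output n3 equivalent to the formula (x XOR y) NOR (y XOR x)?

Yes

n1 = x XOR y
n2 = y XOR x
n3 = n2 NOR n1 = (y XOR x) NOR (x XOR y)
At x=0, y=1: circuit gives 0, formula gives 0.
At x=0, y=0: circuit gives 1, formula gives 1.
Agrees on all 4 inputs.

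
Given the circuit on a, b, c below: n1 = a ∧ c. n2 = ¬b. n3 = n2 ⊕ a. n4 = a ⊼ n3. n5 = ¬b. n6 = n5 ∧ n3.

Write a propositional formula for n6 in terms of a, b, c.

¬b ∧ (¬b ⊕ a)

n2 = ¬b
n3 = n2 ⊕ a = ¬b ⊕ a
n5 = ¬b
n6 = n5 ∧ n3 = ¬b ∧ (¬b ⊕ a)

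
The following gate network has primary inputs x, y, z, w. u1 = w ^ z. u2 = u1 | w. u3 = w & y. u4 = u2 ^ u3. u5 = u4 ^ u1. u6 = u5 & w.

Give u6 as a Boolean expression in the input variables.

u1 = w ^ z
u2 = u1 | w = (w ^ z) | w
u3 = w & y
u4 = u2 ^ u3 = ((w ^ z) | w) ^ (w & y)
u5 = u4 ^ u1 = (((w ^ z) | w) ^ (w & y)) ^ (w ^ z)
u6 = u5 & w = ((((w ^ z) | w) ^ (w & y)) ^ (w ^ z)) & w

((((w ^ z) | w) ^ (w & y)) ^ (w ^ z)) & w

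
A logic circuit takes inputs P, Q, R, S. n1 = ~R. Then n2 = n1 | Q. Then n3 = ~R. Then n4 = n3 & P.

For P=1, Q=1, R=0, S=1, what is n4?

n3 = ~0 = 1
n4 = 1 & 1 = 1

1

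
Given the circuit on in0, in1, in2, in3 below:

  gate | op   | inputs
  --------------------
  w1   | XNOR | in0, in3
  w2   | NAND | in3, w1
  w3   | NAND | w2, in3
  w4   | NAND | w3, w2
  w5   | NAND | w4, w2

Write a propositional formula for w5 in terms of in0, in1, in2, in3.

w1 = in0 XNOR in3
w2 = in3 NAND w1 = in3 NAND (in0 XNOR in3)
w3 = w2 NAND in3 = (in3 NAND (in0 XNOR in3)) NAND in3
w4 = w3 NAND w2 = ((in3 NAND (in0 XNOR in3)) NAND in3) NAND (in3 NAND (in0 XNOR in3))
w5 = w4 NAND w2 = (((in3 NAND (in0 XNOR in3)) NAND in3) NAND (in3 NAND (in0 XNOR in3))) NAND (in3 NAND (in0 XNOR in3))

(((in3 NAND (in0 XNOR in3)) NAND in3) NAND (in3 NAND (in0 XNOR in3))) NAND (in3 NAND (in0 XNOR in3))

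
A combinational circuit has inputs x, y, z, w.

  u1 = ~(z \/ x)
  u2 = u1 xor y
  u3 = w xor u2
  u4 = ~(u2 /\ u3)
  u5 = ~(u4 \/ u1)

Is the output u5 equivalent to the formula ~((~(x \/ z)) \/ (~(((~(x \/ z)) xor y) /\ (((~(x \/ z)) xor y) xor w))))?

u1 = ~(z \/ x)
u2 = u1 xor y = (~(z \/ x)) xor y
u3 = w xor u2 = w xor ((~(z \/ x)) xor y)
u4 = ~(u2 /\ u3) = ~(((~(z \/ x)) xor y) /\ (w xor ((~(z \/ x)) xor y)))
u5 = ~(u4 \/ u1) = ~((~(((~(z \/ x)) xor y) /\ (w xor ((~(z \/ x)) xor y)))) \/ (~(z \/ x)))
At x=0, y=0, z=0, w=0: circuit gives 0, formula gives 0.
At x=0, y=1, z=1, w=0: circuit gives 1, formula gives 1.
Agrees on all 16 inputs.

Yes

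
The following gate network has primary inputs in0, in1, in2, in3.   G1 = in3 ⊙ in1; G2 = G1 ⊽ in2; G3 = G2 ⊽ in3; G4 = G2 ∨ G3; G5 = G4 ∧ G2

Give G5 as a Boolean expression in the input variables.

G1 = in3 ⊙ in1
G2 = G1 ⊽ in2 = (in3 ⊙ in1) ⊽ in2
G3 = G2 ⊽ in3 = ((in3 ⊙ in1) ⊽ in2) ⊽ in3
G4 = G2 ∨ G3 = ((in3 ⊙ in1) ⊽ in2) ∨ (((in3 ⊙ in1) ⊽ in2) ⊽ in3)
G5 = G4 ∧ G2 = (((in3 ⊙ in1) ⊽ in2) ∨ (((in3 ⊙ in1) ⊽ in2) ⊽ in3)) ∧ ((in3 ⊙ in1) ⊽ in2)

(((in3 ⊙ in1) ⊽ in2) ∨ (((in3 ⊙ in1) ⊽ in2) ⊽ in3)) ∧ ((in3 ⊙ in1) ⊽ in2)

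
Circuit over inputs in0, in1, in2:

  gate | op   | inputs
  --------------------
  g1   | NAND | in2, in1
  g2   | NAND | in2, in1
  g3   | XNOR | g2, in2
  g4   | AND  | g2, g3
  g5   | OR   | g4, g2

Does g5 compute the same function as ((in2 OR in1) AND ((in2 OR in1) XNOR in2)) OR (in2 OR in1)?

g2 = in2 NAND in1
g3 = g2 XNOR in2 = (in2 NAND in1) XNOR in2
g4 = g2 AND g3 = (in2 NAND in1) AND ((in2 NAND in1) XNOR in2)
g5 = g4 OR g2 = ((in2 NAND in1) AND ((in2 NAND in1) XNOR in2)) OR (in2 NAND in1)
At in0=0, in1=0, in2=0: circuit gives 1, formula gives 0.

No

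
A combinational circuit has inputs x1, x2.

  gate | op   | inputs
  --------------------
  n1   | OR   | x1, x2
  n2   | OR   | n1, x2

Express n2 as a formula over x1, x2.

n1 = x1 OR x2
n2 = n1 OR x2 = (x1 OR x2) OR x2

(x1 OR x2) OR x2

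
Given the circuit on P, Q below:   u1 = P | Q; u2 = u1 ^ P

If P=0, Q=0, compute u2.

0

u1 = 0 | 0 = 0
u2 = 0 ^ 0 = 0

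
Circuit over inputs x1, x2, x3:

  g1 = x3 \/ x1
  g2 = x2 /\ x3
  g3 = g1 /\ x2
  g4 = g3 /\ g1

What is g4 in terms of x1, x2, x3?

g1 = x3 \/ x1
g3 = g1 /\ x2 = (x3 \/ x1) /\ x2
g4 = g3 /\ g1 = ((x3 \/ x1) /\ x2) /\ (x3 \/ x1)

((x3 \/ x1) /\ x2) /\ (x3 \/ x1)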